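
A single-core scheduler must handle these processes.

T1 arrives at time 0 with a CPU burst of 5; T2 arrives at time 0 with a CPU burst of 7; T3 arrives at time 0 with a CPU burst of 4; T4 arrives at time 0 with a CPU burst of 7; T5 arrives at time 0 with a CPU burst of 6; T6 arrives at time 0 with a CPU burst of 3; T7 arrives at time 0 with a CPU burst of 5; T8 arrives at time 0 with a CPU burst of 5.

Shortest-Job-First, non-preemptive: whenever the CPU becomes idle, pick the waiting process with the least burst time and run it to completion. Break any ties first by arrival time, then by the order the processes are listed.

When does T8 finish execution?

22

Schedule: | T6 0-3 | T3 3-7 | T1 7-12 | T7 12-17 | T8 17-22 | T5 22-28 | T2 28-35 | T4 35-42 |
Completion: T1=12  T2=35  T3=7  T4=42  T5=28  T6=3  T7=17  T8=22
Turnaround (C−A): T1=12  T2=35  T3=7  T4=42  T5=28  T6=3  T7=17  T8=22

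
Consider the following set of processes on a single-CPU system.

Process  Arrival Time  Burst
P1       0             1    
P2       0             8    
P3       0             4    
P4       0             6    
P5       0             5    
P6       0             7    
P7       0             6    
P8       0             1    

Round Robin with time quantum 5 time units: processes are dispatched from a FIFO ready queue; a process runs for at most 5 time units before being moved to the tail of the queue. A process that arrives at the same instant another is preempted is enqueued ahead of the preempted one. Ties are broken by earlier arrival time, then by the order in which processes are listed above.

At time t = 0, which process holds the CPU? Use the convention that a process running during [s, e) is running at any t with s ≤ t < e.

P1

Gantt: | P1 0-1 | P2 1-6 | P3 6-10 | P4 10-15 | P5 15-20 | P6 20-25 | P7 25-30 | P8 30-31 | P2 31-34 | P4 34-35 | P6 35-37 | P7 37-38 |
Completion: P1=1  P2=34  P3=10  P4=35  P5=20  P6=37  P7=38  P8=31
Turnaround (C−A): P1=1  P2=34  P3=10  P4=35  P5=20  P6=37  P7=38  P8=31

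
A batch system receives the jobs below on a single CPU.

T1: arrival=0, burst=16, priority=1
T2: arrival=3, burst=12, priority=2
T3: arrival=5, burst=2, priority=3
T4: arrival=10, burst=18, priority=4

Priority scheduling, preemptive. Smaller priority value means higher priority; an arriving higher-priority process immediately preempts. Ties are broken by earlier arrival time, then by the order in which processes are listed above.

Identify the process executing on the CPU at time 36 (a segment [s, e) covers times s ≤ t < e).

Timeline: | T1 0-16 | T2 16-28 | T3 28-30 | T4 30-48 |
Completion: T1=16  T2=28  T3=30  T4=48

T4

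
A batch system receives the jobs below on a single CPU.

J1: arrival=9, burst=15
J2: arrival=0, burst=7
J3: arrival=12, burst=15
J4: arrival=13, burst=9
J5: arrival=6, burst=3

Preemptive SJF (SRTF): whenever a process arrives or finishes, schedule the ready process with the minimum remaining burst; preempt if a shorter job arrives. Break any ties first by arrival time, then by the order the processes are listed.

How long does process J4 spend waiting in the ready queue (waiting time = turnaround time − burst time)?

0

Gantt: | J2 0-7 | J5 7-10 | J1 10-13 | J4 13-22 | J1 22-34 | J3 34-49 |
Completion: J1=34  J2=7  J3=49  J4=22  J5=10
Turnaround (C−A): J1=25  J2=7  J3=37  J4=9  J5=4
Waiting(J4) = turnaround − burst = 9 − 9 = 0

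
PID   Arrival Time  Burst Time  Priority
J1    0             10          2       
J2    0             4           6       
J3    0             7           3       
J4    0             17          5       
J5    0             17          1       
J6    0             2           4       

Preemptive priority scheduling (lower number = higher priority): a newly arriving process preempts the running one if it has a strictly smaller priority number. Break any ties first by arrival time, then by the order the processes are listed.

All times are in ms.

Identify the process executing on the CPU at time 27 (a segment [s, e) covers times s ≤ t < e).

J3

Gantt: | J5 0-17 | J1 17-27 | J3 27-34 | J6 34-36 | J4 36-53 | J2 53-57 |
Completion: J1=27  J2=57  J3=34  J4=53  J5=17  J6=36
Turnaround (C−A): J1=27  J2=57  J3=34  J4=53  J5=17  J6=36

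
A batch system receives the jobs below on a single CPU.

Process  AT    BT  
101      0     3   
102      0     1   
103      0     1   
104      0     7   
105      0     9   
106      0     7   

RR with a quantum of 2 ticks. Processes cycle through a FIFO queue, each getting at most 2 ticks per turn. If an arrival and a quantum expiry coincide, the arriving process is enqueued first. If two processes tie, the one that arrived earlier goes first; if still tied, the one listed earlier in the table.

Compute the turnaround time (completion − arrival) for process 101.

11

Timeline: | 101 0-2 | 102 2-3 | 103 3-4 | 104 4-6 | 105 6-8 | 106 8-10 | 101 10-11 | 104 11-13 | 105 13-15 | 106 15-17 | 104 17-19 | 105 19-21 | 106 21-23 | 104 23-24 | 105 24-26 | 106 26-27 | 105 27-28 |
Completion: 101=11  102=3  103=4  104=24  105=28  106=27
Turnaround(101) = completion − arrival = 11 − 0 = 11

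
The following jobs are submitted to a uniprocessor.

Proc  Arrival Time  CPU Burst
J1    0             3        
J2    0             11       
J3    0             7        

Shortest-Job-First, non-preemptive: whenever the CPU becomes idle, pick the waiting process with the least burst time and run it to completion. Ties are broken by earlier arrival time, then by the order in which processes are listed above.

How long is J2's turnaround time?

21

Timeline: | J1 0-3 | J3 3-10 | J2 10-21 |
Completion: J1=3  J2=21  J3=10
Turnaround (C−A): J1=3  J2=21  J3=10
Turnaround(J2) = completion − arrival = 21 − 0 = 21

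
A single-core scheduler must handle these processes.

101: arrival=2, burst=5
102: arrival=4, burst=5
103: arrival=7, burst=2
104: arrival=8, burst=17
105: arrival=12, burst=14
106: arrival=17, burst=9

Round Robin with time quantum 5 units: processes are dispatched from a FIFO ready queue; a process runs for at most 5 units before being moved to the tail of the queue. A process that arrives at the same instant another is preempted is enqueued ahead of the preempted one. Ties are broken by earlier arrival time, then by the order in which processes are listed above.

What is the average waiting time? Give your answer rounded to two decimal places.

Gantt: | idle 0-2 | 101 2-7 | 102 7-12 | 103 12-14 | 104 14-19 | 105 19-24 | 106 24-29 | 104 29-34 | 105 34-39 | 106 39-43 | 104 43-48 | 105 48-52 | 104 52-54 |
Completion: 101=7  102=12  103=14  104=54  105=52  106=43
Turnaround (C−A): 101=5  102=8  103=7  104=46  105=40  106=26
Waiting times: 101=0, 102=3, 103=5, 104=29, 105=26, 106=17
Average waiting = (0+3+5+29+26+17) / 6 = 80/6 = 13.33

13.33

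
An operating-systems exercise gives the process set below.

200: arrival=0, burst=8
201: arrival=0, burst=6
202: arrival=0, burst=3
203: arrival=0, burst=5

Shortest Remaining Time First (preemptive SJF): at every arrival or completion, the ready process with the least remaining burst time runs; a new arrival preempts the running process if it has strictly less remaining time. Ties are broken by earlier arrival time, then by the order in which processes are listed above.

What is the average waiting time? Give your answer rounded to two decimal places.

Schedule: | 202 0-3 | 203 3-8 | 201 8-14 | 200 14-22 |
Completion: 200=22  201=14  202=3  203=8
Turnaround (C−A): 200=22  201=14  202=3  203=8
Waiting times: 200=14, 201=8, 202=0, 203=3
Average waiting = (14+8+0+3) / 4 = 25/4 = 6.25

6.25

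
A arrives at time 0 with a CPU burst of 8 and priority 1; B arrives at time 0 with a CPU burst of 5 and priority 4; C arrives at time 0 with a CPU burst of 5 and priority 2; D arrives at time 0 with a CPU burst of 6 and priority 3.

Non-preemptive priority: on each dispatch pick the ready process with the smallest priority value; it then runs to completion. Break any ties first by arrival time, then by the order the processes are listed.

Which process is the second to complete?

C

Timeline: | A 0-8 | C 8-13 | D 13-19 | B 19-24 |
Completion: A=8  B=24  C=13  D=19
Finish order: A → C → D → B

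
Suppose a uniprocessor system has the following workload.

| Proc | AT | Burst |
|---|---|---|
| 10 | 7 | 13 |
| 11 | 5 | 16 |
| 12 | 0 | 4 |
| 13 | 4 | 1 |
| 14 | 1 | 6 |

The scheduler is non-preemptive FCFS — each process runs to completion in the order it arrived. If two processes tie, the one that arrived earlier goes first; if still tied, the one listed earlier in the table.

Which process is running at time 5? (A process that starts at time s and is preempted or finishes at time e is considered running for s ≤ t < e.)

Timeline: | 12 0-4 | 14 4-10 | 13 10-11 | 11 11-27 | 10 27-40 |
Completion: 10=40  11=27  12=4  13=11  14=10

14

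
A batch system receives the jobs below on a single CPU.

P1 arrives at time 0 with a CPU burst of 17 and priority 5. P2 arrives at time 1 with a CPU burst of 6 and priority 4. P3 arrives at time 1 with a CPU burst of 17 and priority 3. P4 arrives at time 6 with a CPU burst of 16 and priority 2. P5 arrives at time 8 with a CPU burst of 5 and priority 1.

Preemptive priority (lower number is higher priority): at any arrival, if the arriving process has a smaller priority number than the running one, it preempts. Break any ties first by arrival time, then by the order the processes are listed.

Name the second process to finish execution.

Gantt: | P1 0-1 | P3 1-6 | P4 6-8 | P5 8-13 | P4 13-27 | P3 27-39 | P2 39-45 | P1 45-61 |
Completion: P1=61  P2=45  P3=39  P4=27  P5=13
Finish order: P5 → P4 → P3 → P2 → P1

P4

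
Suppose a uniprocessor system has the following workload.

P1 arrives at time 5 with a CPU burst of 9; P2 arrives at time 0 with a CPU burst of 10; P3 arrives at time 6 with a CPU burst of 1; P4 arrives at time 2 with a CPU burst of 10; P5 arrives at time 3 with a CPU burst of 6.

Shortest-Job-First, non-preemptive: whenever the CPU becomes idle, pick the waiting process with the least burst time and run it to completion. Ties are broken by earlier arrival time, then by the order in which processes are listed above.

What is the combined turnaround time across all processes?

Gantt: | P2 0-10 | P3 10-11 | P5 11-17 | P1 17-26 | P4 26-36 |
Completion: P1=26  P2=10  P3=11  P4=36  P5=17
Turnaround (C−A): P1=21  P2=10  P3=5  P4=34  P5=14
Turnaround = completion − arrival: P1=21, P2=10, P3=5, P4=34, P5=14
Total turnaround = 21 + 10 + 5 + 34 + 14 = 84

84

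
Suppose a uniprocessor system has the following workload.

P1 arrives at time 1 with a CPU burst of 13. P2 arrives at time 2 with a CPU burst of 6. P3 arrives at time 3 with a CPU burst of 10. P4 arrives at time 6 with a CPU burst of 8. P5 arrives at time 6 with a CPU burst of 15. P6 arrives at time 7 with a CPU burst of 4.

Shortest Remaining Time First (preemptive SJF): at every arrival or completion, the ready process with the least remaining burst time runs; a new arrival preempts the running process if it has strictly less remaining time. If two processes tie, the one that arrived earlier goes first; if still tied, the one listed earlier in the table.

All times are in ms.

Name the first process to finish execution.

Schedule: | idle 0-1 | P1 1-2 | P2 2-8 | P6 8-12 | P4 12-20 | P3 20-30 | P1 30-42 | P5 42-57 |
Completion: P1=42  P2=8  P3=30  P4=20  P5=57  P6=12
Turnaround (C−A): P1=41  P2=6  P3=27  P4=14  P5=51  P6=5
Finish order: P2 → P6 → P4 → P3 → P1 → P5

P2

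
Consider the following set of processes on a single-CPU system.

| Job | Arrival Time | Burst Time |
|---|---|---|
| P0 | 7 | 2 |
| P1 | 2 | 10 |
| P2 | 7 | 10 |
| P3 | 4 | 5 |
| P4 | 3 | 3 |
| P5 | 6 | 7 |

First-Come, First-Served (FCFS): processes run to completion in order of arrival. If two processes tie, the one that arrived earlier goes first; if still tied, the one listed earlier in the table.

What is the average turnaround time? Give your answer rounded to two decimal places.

Schedule: | idle 0-2 | P1 2-12 | P4 12-15 | P3 15-20 | P5 20-27 | P0 27-29 | P2 29-39 |
Completion: P0=29  P1=12  P2=39  P3=20  P4=15  P5=27
Turnaround times: P0=22, P1=10, P2=32, P3=16, P4=12, P5=21
Average turnaround = (22+10+32+16+12+21) / 6 = 113/6 = 18.83

18.83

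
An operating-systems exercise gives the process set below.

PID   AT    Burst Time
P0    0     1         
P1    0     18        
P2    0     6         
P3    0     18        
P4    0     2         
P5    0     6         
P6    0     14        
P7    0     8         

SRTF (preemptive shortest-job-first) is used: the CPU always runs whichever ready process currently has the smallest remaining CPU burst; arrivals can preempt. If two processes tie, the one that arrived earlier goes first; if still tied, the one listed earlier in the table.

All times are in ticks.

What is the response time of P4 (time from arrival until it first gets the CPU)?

Timeline: | P0 0-1 | P4 1-3 | P2 3-9 | P5 9-15 | P7 15-23 | P6 23-37 | P1 37-55 | P3 55-73 |
Completion: P0=1  P1=55  P2=9  P3=73  P4=3  P5=15  P6=37  P7=23
Turnaround (C−A): P0=1  P1=55  P2=9  P3=73  P4=3  P5=15  P6=37  P7=23
Response(P4) = first start − arrival = 1 − 0 = 1

1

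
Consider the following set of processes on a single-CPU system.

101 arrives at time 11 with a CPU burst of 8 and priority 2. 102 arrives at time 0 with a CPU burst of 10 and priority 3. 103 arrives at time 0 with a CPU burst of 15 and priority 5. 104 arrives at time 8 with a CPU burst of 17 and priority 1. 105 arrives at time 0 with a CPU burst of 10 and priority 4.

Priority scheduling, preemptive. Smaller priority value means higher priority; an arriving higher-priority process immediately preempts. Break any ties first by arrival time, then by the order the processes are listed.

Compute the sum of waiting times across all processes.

Schedule: | 102 0-8 | 104 8-25 | 101 25-33 | 102 33-35 | 105 35-45 | 103 45-60 |
Completion: 101=33  102=35  103=60  104=25  105=45
Turnaround (C−A): 101=22  102=35  103=60  104=17  105=45
Waiting = turnaround − burst: 101=14, 102=25, 103=45, 104=0, 105=35
Total waiting = 14 + 25 + 45 + 0 + 35 = 119

119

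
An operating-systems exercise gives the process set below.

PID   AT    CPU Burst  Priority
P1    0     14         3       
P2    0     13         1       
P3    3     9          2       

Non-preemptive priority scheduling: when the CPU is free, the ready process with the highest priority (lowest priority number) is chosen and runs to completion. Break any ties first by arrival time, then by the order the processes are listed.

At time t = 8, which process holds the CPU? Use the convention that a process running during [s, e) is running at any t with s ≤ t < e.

Timeline: | P2 0-13 | P3 13-22 | P1 22-36 |
Completion: P1=36  P2=13  P3=22
Turnaround (C−A): P1=36  P2=13  P3=19

P2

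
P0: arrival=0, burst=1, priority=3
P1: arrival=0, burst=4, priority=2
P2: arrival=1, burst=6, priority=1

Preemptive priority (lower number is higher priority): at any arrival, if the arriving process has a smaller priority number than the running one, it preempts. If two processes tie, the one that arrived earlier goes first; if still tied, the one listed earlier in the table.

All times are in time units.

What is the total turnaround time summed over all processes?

27

Gantt: | P1 0-1 | P2 1-7 | P1 7-10 | P0 10-11 |
Completion: P0=11  P1=10  P2=7
Turnaround = completion − arrival: P0=11, P1=10, P2=6
Total turnaround = 11 + 10 + 6 = 27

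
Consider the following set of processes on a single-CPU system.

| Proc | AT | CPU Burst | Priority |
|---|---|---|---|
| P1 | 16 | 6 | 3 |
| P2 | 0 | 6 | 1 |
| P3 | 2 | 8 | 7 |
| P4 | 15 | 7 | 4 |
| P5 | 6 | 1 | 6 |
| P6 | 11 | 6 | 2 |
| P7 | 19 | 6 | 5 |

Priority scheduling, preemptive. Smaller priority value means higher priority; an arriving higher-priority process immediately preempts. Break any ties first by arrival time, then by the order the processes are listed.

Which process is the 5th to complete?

P4

Schedule: | P2 0-6 | P5 6-7 | P3 7-11 | P6 11-17 | P1 17-23 | P4 23-30 | P7 30-36 | P3 36-40 |
Completion: P1=23  P2=6  P3=40  P4=30  P5=7  P6=17  P7=36
Turnaround (C−A): P1=7  P2=6  P3=38  P4=15  P5=1  P6=6  P7=17
Finish order: P2 → P5 → P6 → P1 → P4 → P7 → P3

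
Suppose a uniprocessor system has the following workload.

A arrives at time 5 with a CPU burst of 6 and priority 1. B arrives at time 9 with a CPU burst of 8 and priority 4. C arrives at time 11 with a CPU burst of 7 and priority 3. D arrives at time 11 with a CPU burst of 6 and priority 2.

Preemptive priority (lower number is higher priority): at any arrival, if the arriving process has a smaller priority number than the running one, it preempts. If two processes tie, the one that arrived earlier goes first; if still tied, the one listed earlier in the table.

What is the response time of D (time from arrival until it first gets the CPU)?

0

Timeline: | idle 0-5 | A 5-11 | D 11-17 | C 17-24 | B 24-32 |
Completion: A=11  B=32  C=24  D=17
Turnaround (C−A): A=6  B=23  C=13  D=6
Response(D) = first start − arrival = 11 − 11 = 0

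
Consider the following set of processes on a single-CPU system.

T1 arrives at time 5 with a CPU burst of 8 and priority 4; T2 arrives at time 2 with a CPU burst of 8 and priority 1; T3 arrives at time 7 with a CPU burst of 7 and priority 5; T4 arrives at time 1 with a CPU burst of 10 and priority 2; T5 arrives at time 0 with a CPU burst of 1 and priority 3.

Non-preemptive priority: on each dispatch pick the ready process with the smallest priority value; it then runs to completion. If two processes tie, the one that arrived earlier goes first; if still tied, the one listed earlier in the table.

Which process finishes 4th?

Timeline: | T5 0-1 | T4 1-11 | T2 11-19 | T1 19-27 | T3 27-34 |
Completion: T1=27  T2=19  T3=34  T4=11  T5=1
Turnaround (C−A): T1=22  T2=17  T3=27  T4=10  T5=1
Finish order: T5 → T4 → T2 → T1 → T3

T1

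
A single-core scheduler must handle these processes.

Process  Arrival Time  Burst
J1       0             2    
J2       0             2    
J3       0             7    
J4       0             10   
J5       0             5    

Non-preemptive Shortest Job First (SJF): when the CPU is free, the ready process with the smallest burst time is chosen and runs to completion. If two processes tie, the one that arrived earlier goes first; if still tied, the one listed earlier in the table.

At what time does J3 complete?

16

Gantt: | J1 0-2 | J2 2-4 | J5 4-9 | J3 9-16 | J4 16-26 |
Completion: J1=2  J2=4  J3=16  J4=26  J5=9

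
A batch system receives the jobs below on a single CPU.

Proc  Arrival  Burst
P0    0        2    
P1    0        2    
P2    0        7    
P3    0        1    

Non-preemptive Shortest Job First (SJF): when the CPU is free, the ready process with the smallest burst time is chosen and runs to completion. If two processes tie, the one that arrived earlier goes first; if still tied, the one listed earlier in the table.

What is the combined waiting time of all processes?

Schedule: | P3 0-1 | P0 1-3 | P1 3-5 | P2 5-12 |
Completion: P0=3  P1=5  P2=12  P3=1
Waiting = turnaround − burst: P0=1, P1=3, P2=5, P3=0
Total waiting = 1 + 3 + 5 + 0 = 9

9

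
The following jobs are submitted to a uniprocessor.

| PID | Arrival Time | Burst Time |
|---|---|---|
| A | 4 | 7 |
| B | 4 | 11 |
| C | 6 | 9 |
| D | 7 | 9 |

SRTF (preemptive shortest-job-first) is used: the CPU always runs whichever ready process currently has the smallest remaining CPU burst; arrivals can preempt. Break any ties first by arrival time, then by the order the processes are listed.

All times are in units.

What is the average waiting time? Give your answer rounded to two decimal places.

10.75

Schedule: | idle 0-4 | A 4-11 | C 11-20 | D 20-29 | B 29-40 |
Completion: A=11  B=40  C=20  D=29
Turnaround (C−A): A=7  B=36  C=14  D=22
Waiting times: A=0, B=25, C=5, D=13
Average waiting = (0+25+5+13) / 4 = 43/4 = 10.75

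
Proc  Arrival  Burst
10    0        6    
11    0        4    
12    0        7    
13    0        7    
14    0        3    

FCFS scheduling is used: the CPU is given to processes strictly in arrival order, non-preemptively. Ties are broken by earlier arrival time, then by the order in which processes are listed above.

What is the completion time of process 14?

Gantt: | 10 0-6 | 11 6-10 | 12 10-17 | 13 17-24 | 14 24-27 |
Completion: 10=6  11=10  12=17  13=24  14=27

27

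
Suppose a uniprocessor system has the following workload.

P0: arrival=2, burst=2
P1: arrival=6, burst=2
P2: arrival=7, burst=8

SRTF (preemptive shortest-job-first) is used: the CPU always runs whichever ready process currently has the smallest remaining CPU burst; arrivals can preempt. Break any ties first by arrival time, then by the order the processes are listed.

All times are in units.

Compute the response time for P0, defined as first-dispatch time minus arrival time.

Schedule: | idle 0-2 | P0 2-4 | idle 4-6 | P1 6-8 | P2 8-16 |
Completion: P0=4  P1=8  P2=16
Response(P0) = first start − arrival = 2 − 2 = 0

0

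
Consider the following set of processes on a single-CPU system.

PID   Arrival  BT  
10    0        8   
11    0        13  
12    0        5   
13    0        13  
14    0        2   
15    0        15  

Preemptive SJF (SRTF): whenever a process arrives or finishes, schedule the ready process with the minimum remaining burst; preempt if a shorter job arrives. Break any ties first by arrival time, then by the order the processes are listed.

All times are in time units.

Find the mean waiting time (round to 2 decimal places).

Gantt: | 14 0-2 | 12 2-7 | 10 7-15 | 11 15-28 | 13 28-41 | 15 41-56 |
Completion: 10=15  11=28  12=7  13=41  14=2  15=56
Turnaround (C−A): 10=15  11=28  12=7  13=41  14=2  15=56
Waiting times: 10=7, 11=15, 12=2, 13=28, 14=0, 15=41
Average waiting = (7+15+2+28+0+41) / 6 = 93/6 = 15.50

15.50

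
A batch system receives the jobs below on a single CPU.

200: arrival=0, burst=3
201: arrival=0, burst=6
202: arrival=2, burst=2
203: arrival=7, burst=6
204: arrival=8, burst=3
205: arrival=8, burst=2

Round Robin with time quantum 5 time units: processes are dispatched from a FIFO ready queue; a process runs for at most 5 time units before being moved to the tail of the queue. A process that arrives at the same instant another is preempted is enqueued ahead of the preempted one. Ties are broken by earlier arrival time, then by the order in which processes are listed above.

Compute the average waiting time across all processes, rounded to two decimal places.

Gantt: | 200 0-3 | 201 3-8 | 202 8-10 | 203 10-15 | 204 15-18 | 205 18-20 | 201 20-21 | 203 21-22 |
Completion: 200=3  201=21  202=10  203=22  204=18  205=20
Waiting times: 200=0, 201=15, 202=6, 203=9, 204=7, 205=10
Average waiting = (0+15+6+9+7+10) / 6 = 47/6 = 7.83

7.83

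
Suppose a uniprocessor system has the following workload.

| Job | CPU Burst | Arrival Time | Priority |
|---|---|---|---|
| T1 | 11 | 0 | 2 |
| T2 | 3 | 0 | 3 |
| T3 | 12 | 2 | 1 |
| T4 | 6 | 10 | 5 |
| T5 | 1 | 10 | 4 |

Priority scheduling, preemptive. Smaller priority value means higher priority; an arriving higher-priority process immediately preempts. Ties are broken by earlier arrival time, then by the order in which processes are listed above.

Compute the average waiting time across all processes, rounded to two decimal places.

13.60

Timeline: | T1 0-2 | T3 2-14 | T1 14-23 | T2 23-26 | T5 26-27 | T4 27-33 |
Completion: T1=23  T2=26  T3=14  T4=33  T5=27
Turnaround (C−A): T1=23  T2=26  T3=12  T4=23  T5=17
Waiting times: T1=12, T2=23, T3=0, T4=17, T5=16
Average waiting = (12+23+0+17+16) / 5 = 68/5 = 13.60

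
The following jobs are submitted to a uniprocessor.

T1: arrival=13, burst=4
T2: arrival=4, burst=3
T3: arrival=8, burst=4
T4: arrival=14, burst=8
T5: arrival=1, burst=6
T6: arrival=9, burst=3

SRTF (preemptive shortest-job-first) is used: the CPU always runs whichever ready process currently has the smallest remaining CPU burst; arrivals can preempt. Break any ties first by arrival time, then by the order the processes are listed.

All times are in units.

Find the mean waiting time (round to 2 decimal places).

3.33

Schedule: | idle 0-1 | T5 1-7 | T2 7-10 | T6 10-13 | T3 13-17 | T1 17-21 | T4 21-29 |
Completion: T1=21  T2=10  T3=17  T4=29  T5=7  T6=13
Waiting times: T1=4, T2=3, T3=5, T4=7, T5=0, T6=1
Average waiting = (4+3+5+7+0+1) / 6 = 20/6 = 3.33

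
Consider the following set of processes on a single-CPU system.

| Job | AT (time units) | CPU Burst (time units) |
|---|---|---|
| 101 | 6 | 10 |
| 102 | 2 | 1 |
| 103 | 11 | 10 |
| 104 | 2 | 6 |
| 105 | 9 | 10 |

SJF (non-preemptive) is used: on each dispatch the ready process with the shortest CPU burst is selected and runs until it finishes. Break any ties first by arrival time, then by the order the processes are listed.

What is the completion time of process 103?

Gantt: | idle 0-2 | 102 2-3 | 104 3-9 | 101 9-19 | 105 19-29 | 103 29-39 |
Completion: 101=19  102=3  103=39  104=9  105=29
Turnaround (C−A): 101=13  102=1  103=28  104=7  105=20

39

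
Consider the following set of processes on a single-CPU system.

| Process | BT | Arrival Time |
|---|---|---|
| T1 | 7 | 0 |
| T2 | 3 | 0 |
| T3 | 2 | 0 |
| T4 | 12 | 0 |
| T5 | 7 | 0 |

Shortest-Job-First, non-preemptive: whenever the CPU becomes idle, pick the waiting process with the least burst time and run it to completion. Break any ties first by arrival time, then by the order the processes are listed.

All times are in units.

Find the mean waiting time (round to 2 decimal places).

7.60

Timeline: | T3 0-2 | T2 2-5 | T1 5-12 | T5 12-19 | T4 19-31 |
Completion: T1=12  T2=5  T3=2  T4=31  T5=19
Turnaround (C−A): T1=12  T2=5  T3=2  T4=31  T5=19
Waiting times: T1=5, T2=2, T3=0, T4=19, T5=12
Average waiting = (5+2+0+19+12) / 5 = 38/5 = 7.60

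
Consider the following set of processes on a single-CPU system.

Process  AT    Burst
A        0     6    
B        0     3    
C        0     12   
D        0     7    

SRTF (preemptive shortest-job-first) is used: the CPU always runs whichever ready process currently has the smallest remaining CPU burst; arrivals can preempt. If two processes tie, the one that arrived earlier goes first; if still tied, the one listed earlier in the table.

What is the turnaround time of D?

16

Gantt: | B 0-3 | A 3-9 | D 9-16 | C 16-28 |
Completion: A=9  B=3  C=28  D=16
Turnaround(D) = completion − arrival = 16 − 0 = 16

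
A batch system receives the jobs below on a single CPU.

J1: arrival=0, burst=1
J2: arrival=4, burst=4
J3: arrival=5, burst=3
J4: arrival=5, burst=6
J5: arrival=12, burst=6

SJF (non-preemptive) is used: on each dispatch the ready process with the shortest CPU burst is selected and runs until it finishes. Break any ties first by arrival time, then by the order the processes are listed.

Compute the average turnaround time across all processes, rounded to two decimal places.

6.80

Schedule: | J1 0-1 | idle 1-4 | J2 4-8 | J3 8-11 | J4 11-17 | J5 17-23 |
Completion: J1=1  J2=8  J3=11  J4=17  J5=23
Turnaround (C−A): J1=1  J2=4  J3=6  J4=12  J5=11
Turnaround times: J1=1, J2=4, J3=6, J4=12, J5=11
Average turnaround = (1+4+6+12+11) / 5 = 34/5 = 6.80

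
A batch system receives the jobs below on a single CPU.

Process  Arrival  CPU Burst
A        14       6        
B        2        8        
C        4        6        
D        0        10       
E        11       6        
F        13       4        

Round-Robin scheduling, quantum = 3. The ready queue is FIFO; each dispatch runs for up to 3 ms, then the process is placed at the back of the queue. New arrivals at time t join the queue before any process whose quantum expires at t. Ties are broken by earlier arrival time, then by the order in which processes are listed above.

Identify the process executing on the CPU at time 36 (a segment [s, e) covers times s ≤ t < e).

Timeline: | D 0-3 | B 3-6 | D 6-9 | C 9-12 | B 12-15 | D 15-18 | E 18-21 | C 21-24 | F 24-27 | A 27-30 | B 30-32 | D 32-33 | E 33-36 | F 36-37 | A 37-40 |
Completion: A=40  B=32  C=24  D=33  E=36  F=37
Turnaround (C−A): A=26  B=30  C=20  D=33  E=25  F=24

F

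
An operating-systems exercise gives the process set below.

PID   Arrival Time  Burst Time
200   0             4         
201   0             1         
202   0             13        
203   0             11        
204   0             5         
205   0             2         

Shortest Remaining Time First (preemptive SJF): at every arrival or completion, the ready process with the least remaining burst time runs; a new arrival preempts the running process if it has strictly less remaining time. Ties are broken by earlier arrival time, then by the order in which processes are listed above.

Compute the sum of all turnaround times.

Timeline: | 201 0-1 | 205 1-3 | 200 3-7 | 204 7-12 | 203 12-23 | 202 23-36 |
Completion: 200=7  201=1  202=36  203=23  204=12  205=3
Turnaround = completion − arrival: 200=7, 201=1, 202=36, 203=23, 204=12, 205=3
Total turnaround = 7 + 1 + 36 + 23 + 12 + 3 = 82

82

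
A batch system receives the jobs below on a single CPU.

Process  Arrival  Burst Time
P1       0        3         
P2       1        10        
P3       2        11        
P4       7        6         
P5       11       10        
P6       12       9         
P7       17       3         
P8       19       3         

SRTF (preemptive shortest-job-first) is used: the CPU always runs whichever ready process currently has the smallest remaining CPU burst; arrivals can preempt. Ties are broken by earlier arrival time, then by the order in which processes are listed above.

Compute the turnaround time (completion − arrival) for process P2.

12

Gantt: | P1 0-3 | P2 3-13 | P4 13-19 | P7 19-22 | P8 22-25 | P6 25-34 | P5 34-44 | P3 44-55 |
Completion: P1=3  P2=13  P3=55  P4=19  P5=44  P6=34  P7=22  P8=25
Turnaround (C−A): P1=3  P2=12  P3=53  P4=12  P5=33  P6=22  P7=5  P8=6
Turnaround(P2) = completion − arrival = 13 − 1 = 12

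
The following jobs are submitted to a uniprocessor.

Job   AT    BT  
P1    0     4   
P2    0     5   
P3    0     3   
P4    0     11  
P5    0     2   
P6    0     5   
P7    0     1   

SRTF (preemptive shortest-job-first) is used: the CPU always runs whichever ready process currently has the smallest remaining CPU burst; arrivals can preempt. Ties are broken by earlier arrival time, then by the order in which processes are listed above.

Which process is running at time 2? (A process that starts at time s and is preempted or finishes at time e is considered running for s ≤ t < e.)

P5

Timeline: | P7 0-1 | P5 1-3 | P3 3-6 | P1 6-10 | P2 10-15 | P6 15-20 | P4 20-31 |
Completion: P1=10  P2=15  P3=6  P4=31  P5=3  P6=20  P7=1
Turnaround (C−A): P1=10  P2=15  P3=6  P4=31  P5=3  P6=20  P7=1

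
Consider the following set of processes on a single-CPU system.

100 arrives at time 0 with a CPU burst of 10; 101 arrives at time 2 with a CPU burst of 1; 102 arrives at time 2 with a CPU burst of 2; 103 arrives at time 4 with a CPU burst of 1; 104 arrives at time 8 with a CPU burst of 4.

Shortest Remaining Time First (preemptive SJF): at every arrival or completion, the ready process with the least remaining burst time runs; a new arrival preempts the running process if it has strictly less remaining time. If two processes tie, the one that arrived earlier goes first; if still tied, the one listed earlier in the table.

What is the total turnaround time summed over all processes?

28

Timeline: | 100 0-2 | 101 2-3 | 102 3-5 | 103 5-6 | 100 6-8 | 104 8-12 | 100 12-18 |
Completion: 100=18  101=3  102=5  103=6  104=12
Turnaround (C−A): 100=18  101=1  102=3  103=2  104=4
Turnaround = completion − arrival: 100=18, 101=1, 102=3, 103=2, 104=4
Total turnaround = 18 + 1 + 3 + 2 + 4 = 28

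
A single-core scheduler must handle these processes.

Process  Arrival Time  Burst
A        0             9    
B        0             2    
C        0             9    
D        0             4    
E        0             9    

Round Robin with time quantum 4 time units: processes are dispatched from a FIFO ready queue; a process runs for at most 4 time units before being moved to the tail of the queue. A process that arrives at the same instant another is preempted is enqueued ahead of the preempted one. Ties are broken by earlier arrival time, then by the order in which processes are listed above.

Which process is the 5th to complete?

E

Timeline: | A 0-4 | B 4-6 | C 6-10 | D 10-14 | E 14-18 | A 18-22 | C 22-26 | E 26-30 | A 30-31 | C 31-32 | E 32-33 |
Completion: A=31  B=6  C=32  D=14  E=33
Finish order: B → D → A → C → E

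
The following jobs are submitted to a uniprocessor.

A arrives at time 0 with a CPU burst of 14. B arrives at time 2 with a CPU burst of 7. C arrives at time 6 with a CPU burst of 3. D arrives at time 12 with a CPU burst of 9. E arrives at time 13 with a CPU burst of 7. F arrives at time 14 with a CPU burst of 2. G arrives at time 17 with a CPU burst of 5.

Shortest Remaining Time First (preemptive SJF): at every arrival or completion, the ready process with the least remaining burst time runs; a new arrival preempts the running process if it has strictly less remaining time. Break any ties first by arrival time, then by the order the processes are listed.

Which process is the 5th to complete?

Timeline: | A 0-2 | B 2-9 | C 9-12 | D 12-13 | E 13-14 | F 14-16 | E 16-22 | G 22-27 | D 27-35 | A 35-47 |
Completion: A=47  B=9  C=12  D=35  E=22  F=16  G=27
Finish order: B → C → F → E → G → D → A

G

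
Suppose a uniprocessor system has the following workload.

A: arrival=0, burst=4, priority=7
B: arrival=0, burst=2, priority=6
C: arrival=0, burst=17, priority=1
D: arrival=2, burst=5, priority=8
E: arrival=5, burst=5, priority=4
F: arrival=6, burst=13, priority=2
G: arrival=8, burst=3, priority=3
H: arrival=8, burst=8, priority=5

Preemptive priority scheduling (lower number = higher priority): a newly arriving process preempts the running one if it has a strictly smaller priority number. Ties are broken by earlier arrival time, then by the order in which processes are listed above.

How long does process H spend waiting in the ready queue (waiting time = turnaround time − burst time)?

Gantt: | C 0-17 | F 17-30 | G 30-33 | E 33-38 | H 38-46 | B 46-48 | A 48-52 | D 52-57 |
Completion: A=52  B=48  C=17  D=57  E=38  F=30  G=33  H=46
Waiting(H) = turnaround − burst = 38 − 8 = 30

30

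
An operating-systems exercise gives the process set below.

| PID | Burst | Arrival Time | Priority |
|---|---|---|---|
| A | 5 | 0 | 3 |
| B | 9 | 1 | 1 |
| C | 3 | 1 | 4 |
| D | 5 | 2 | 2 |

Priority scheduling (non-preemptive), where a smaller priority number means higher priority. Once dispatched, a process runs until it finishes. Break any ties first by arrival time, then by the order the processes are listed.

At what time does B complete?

14

Gantt: | A 0-5 | B 5-14 | D 14-19 | C 19-22 |
Completion: A=5  B=14  C=22  D=19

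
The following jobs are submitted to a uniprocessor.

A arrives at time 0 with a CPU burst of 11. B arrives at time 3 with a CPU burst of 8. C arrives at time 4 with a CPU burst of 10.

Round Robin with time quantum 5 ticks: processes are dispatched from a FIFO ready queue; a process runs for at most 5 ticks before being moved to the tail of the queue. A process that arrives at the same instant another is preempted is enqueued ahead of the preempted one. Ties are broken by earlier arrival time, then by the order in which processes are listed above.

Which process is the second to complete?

Timeline: | A 0-5 | B 5-10 | C 10-15 | A 15-20 | B 20-23 | C 23-28 | A 28-29 |
Completion: A=29  B=23  C=28
Turnaround (C−A): A=29  B=20  C=24
Finish order: B → C → A

C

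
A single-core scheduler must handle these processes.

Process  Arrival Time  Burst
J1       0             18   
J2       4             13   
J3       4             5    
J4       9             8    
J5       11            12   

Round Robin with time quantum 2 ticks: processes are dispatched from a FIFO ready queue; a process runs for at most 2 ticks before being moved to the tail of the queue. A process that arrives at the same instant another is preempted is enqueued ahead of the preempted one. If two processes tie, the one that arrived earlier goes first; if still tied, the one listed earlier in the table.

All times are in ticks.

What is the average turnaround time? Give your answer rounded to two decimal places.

Timeline: | J1 0-4 | J2 4-6 | J3 6-8 | J1 8-10 | J2 10-12 | J3 12-14 | J4 14-16 | J1 16-18 | J5 18-20 | J2 20-22 | J3 22-23 | J4 23-25 | J1 25-27 | J5 27-29 | J2 29-31 | J4 31-33 | J1 33-35 | J5 35-37 | J2 37-39 | J4 39-41 | J1 41-43 | J5 43-45 | J2 45-47 | J1 47-49 | J5 49-51 | J2 51-52 | J1 52-54 | J5 54-56 |
Completion: J1=54  J2=52  J3=23  J4=41  J5=56
Turnaround times: J1=54, J2=48, J3=19, J4=32, J5=45
Average turnaround = (54+48+19+32+45) / 5 = 198/5 = 39.60

39.60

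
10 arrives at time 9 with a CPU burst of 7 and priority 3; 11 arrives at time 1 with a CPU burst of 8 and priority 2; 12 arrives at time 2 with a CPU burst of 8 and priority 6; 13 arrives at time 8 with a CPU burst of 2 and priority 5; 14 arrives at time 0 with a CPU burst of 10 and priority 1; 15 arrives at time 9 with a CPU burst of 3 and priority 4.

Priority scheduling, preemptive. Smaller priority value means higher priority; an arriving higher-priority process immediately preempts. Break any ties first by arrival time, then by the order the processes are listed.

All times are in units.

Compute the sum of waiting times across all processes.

82

Schedule: | 14 0-10 | 11 10-18 | 10 18-25 | 15 25-28 | 13 28-30 | 12 30-38 |
Completion: 10=25  11=18  12=38  13=30  14=10  15=28
Waiting = turnaround − burst: 10=9, 11=9, 12=28, 13=20, 14=0, 15=16
Total waiting = 9 + 9 + 28 + 20 + 0 + 16 = 82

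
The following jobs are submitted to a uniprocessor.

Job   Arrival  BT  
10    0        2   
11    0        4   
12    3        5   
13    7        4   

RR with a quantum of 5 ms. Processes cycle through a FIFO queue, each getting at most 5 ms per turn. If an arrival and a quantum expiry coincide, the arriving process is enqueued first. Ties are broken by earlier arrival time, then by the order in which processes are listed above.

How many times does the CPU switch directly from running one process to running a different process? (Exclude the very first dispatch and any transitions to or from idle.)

Schedule: | 10 0-2 | 11 2-6 | 12 6-11 | 13 11-15 |
Completion: 10=2  11=6  12=11  13=15
Turnaround (C−A): 10=2  11=6  12=8  13=8

3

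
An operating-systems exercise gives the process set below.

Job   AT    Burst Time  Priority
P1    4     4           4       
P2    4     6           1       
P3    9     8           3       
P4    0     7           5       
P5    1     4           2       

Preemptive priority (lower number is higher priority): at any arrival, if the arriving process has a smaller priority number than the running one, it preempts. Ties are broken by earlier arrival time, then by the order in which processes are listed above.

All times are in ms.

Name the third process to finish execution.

Schedule: | P4 0-1 | P5 1-4 | P2 4-10 | P5 10-11 | P3 11-19 | P1 19-23 | P4 23-29 |
Completion: P1=23  P2=10  P3=19  P4=29  P5=11
Turnaround (C−A): P1=19  P2=6  P3=10  P4=29  P5=10
Finish order: P2 → P5 → P3 → P1 → P4

P3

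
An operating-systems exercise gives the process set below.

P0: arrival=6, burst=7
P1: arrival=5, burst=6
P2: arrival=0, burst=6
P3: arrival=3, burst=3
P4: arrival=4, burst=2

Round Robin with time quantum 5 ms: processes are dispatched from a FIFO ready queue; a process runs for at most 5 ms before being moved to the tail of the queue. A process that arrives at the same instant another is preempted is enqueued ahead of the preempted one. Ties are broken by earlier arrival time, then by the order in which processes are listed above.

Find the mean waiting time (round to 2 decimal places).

Gantt: | P2 0-5 | P3 5-8 | P4 8-10 | P1 10-15 | P2 15-16 | P0 16-21 | P1 21-22 | P0 22-24 |
Completion: P0=24  P1=22  P2=16  P3=8  P4=10
Turnaround (C−A): P0=18  P1=17  P2=16  P3=5  P4=6
Waiting times: P0=11, P1=11, P2=10, P3=2, P4=4
Average waiting = (11+11+10+2+4) / 5 = 38/5 = 7.60

7.60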